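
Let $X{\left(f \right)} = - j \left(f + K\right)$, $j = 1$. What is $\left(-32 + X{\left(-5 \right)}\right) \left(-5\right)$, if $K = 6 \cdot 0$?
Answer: $135$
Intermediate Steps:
$K = 0$
$X{\left(f \right)} = - f$ ($X{\left(f \right)} = \left(-1\right) 1 \left(f + 0\right) = - f$)
$\left(-32 + X{\left(-5 \right)}\right) \left(-5\right) = \left(-32 - -5\right) \left(-5\right) = \left(-32 + 5\right) \left(-5\right) = \left(-27\right) \left(-5\right) = 135$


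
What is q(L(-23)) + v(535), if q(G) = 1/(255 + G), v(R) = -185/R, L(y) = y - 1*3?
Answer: -8366/24503 ≈ -0.34143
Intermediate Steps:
L(y) = -3 + y (L(y) = y - 3 = -3 + y)
q(L(-23)) + v(535) = 1/(255 + (-3 - 23)) - 185/535 = 1/(255 - 26) - 185*1/535 = 1/229 - 37/107 = -8366/24503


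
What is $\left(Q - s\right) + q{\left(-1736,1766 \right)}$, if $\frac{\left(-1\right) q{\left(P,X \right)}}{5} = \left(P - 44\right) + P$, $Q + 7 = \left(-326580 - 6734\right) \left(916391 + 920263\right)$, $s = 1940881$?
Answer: $-612184414664$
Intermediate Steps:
$Q = -612182491363$ ($Q = -7 + \left(-326580 - 6734\right) \left(916391 + 920263\right) = -7 - 612182491356 = -612182491363$)
$q{\left(P,X \right)} = 220 - 10 P$ ($q{\left(P,X \right)} = - 5 \left(\left(P - 44\right) + P\right) = - 5 \left(\left(-44 + P\right) + P\right) = - 5 \left(-44 + 2 P\right) = 220 - 10 P$)
$\left(Q - s\right) + q{\left(-1736,1766 \right)} = \left(-612182491363 - 1940881\right) + \left(220 - -17360\right) = \left(-612182491363 - 1940881\right) + \left(220 + 17360\right) = -612184432244 + 17580 = -612184414664$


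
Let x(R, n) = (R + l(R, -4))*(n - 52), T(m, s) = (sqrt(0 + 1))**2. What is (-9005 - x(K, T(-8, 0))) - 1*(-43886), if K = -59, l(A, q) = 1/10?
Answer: 318771/10 ≈ 31877.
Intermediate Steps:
l(A, q) = 1/10
T(m, s) = 1 (T(m, s) = (sqrt(1))**2 = 1**2 = 1)
x(R, n) = (-52 + n)*(1/10 + R) (x(R, n) = (R + 1/10)*(n - 52) = (1/10 + R)*(-52 + n) = (-52 + n)*(1/10 + R))
(-9005 - x(K, T(-8, 0))) - 1*(-43886) = (-9005 - (-26/5 - 52*(-59) + (1/10)*1 - 59*1)) - 1*(-43886) = (-9005 - (-26/5 + 3068 + 1/10 - 59)) + 43886 = (-9005 - 1*30039/10) + 43886 = (-9005 - 30039/10) + 43886 = -120089/10 + 43886 = 318771/10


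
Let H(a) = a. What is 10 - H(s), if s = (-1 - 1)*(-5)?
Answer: 0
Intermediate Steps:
s = 10 (s = -2*(-5) = 10)
10 - H(s) = 10 - 1*10 = 10 - 10 = 0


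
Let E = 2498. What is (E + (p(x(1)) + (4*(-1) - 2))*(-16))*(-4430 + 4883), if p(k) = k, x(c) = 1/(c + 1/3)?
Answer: 1169646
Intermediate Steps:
x(c) = 1/(⅓ + c) (x(c) = 1/(c + ⅓) = 1/(⅓ + c))
(E + (p(x(1)) + (4*(-1) - 2))*(-16))*(-4430 + 4883) = (2498 + (3/(1 + 3*1) + (4*(-1) - 2))*(-16))*(-4430 + 4883) = (2498 + (3/(1 + 3) + (-4 - 2))*(-16))*453 = (2498 + (3/4 - 6)*(-16))*453 = (2498 + (3*(¼) - 6)*(-16))*453 = (2498 + (¾ - 6)*(-16))*453 = (2498 - 21/4*(-16))*453 = (2498 + 84)*453 = 2582*453 = 1169646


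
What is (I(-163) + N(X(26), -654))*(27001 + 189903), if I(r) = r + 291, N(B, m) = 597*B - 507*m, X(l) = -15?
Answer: 70005982904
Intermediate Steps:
N(B, m) = -507*m + 597*B
I(r) = 291 + r
(I(-163) + N(X(26), -654))*(27001 + 189903) = ((291 - 163) + (-507*(-654) + 597*(-15)))*(27001 + 189903) = (128 + (331578 - 8955))*216904 = (128 + 322623)*216904 = 322751*216904 = 70005982904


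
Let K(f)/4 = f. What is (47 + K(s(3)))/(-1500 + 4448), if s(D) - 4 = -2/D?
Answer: 181/8844 ≈ 0.020466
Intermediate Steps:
s(D) = 4 - 2/D
K(f) = 4*f
(47 + K(s(3)))/(-1500 + 4448) = (47 + 4*(4 - 2/3))/(-1500 + 4448) = (47 + 4*(4 - 2*⅓))/2948 = (47 + 4*(4 - ⅔))*(1/2948) = (47 + 4*(10/3))*(1/2948) = (47 + 40/3)*(1/2948) = (181/3)*(1/2948) = 181/8844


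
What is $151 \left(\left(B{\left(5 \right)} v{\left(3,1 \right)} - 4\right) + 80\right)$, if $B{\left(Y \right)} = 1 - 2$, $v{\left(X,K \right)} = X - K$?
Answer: $11174$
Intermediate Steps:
$B{\left(Y \right)} = -1$
$151 \left(\left(B{\left(5 \right)} v{\left(3,1 \right)} - 4\right) + 80\right) = 151 \left(\left(- (3 - 1) - 4\right) + 80\right) = 151 \left(\left(\left(-1\right) 2 - 4\right) + 80\right) = 151 \left(\left(-2 - 4\right) + 80\right) = 151 \left(-6 + 80\right) = 151 \cdot 74 = 11174$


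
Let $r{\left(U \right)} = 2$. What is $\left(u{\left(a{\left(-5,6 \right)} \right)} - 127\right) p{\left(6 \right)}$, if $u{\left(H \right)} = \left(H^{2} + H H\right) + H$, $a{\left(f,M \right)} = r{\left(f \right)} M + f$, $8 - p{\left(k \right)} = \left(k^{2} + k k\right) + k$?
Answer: $1540$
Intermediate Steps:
$p{\left(k \right)} = 8 - k - 2 k^{2}$ ($p{\left(k \right)} = 8 - \left(\left(k^{2} + k k\right) + k\right) = 8 - \left(\left(k^{2} + k^{2}\right) + k\right) = 8 - \left(2 k^{2} + k\right) = 8 - \left(k + 2 k^{2}\right) = 8 - k - 2 k^{2}$)
$a{\left(f,M \right)} = f + 2 M$ ($a{\left(f,M \right)} = 2 M + f = f + 2 M$)
$u{\left(H \right)} = H + 2 H^{2}$ ($u{\left(H \right)} = \left(H^{2} + H^{2}\right) + H = 2 H^{2} + H = H + 2 H^{2}$)
$\left(u{\left(a{\left(-5,6 \right)} \right)} - 127\right) p{\left(6 \right)} = \left(\left(-5 + 2 \cdot 6\right) \left(1 + 2 \left(-5 + 2 \cdot 6\right)\right) - 127\right) \left(8 - 6 - 2 \cdot 6^{2}\right) = \left(\left(-5 + 12\right) \left(1 + 2 \left(-5 + 12\right)\right) - 127\right) \left(8 - 6 - 72\right) = \left(7 \left(1 + 2 \cdot 7\right) - 127\right) \left(8 - 6 - 72\right) = \left(7 \left(1 + 14\right) - 127\right) \left(-70\right) = \left(7 \cdot 15 - 127\right) \left(-70\right) = \left(105 - 127\right) \left(-70\right) = \left(-22\right) \left(-70\right) = 1540$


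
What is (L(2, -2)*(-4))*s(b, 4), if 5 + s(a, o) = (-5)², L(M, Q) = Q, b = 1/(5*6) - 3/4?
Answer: 160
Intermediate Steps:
b = -43/60 (b = (⅕)*(⅙) - 3*¼ = 1/30 - ¾ = -43/60 ≈ -0.71667)
s(a, o) = 20 (s(a, o) = -5 + (-5)² = -5 + 25 = 20)
(L(2, -2)*(-4))*s(b, 4) = -2*(-4)*20 = 8*20 = 160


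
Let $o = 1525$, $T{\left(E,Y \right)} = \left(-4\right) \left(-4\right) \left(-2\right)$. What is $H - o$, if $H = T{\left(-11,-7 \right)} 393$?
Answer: $-14101$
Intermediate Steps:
$T{\left(E,Y \right)} = -32$ ($T{\left(E,Y \right)} = 16 \left(-2\right) = -32$)
$H = -12576$ ($H = \left(-32\right) 393 = -12576$)
$H - o = -12576 - 1525 = -14101$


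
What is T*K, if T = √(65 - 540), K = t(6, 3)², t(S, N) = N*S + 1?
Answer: 1805*I*√19 ≈ 7867.8*I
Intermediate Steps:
t(S, N) = 1 + N*S
K = 361 (K = (1 + 3*6)² = (1 + 18)² = 19² = 361)
T = 5*I*√19 (T = √(-475) = 5*I*√19 ≈ 21.794*I)
T*K = (5*I*√19)*361 = 1805*I*√19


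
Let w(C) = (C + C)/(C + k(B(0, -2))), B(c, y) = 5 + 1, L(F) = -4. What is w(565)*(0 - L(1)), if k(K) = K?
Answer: 4520/571 ≈ 7.9159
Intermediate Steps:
B(c, y) = 6
w(C) = 2*C/(6 + C) (w(C) = (C + C)/(C + 6) = (2*C)/(6 + C) = 2*C/(6 + C))
w(565)*(0 - L(1)) = (2*565/(6 + 565))*(0 - 1*(-4)) = (2*565/571)*(0 + 4) = (2*565*(1/571))*4 = (1130/571)*4 = 4520/571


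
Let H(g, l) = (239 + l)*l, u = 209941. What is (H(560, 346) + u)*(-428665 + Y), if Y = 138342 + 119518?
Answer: -70431612555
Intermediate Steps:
Y = 257860
H(g, l) = l*(239 + l)
(H(560, 346) + u)*(-428665 + Y) = (346*(239 + 346) + 209941)*(-428665 + 257860) = (346*585 + 209941)*(-170805) = (202410 + 209941)*(-170805) = 412351*(-170805) = -70431612555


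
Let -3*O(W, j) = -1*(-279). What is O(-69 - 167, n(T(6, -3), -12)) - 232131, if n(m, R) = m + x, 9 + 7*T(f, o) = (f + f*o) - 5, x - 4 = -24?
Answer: -232224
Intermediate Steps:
x = -20 (x = 4 - 24 = -20)
T(f, o) = -2 + f/7 + f*o/7 (T(f, o) = -9/7 + ((f + f*o) - 5)/7 = -9/7 + (-5 + f + f*o)/7 = -9/7 + (-5/7 + f/7 + f*o/7) = -2 + f/7 + f*o/7)
n(m, R) = -20 + m (n(m, R) = m - 20 = -20 + m)
O(W, j) = -93 (O(W, j) = -(-1)*(-279)/3 = -⅓*279 = -93)
O(-69 - 167, n(T(6, -3), -12)) - 232131 = -93 - 232131 = -232224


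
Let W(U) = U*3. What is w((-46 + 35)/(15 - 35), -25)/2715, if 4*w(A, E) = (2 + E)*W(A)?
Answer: -253/72400 ≈ -0.0034945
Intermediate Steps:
W(U) = 3*U
w(A, E) = 3*A*(2 + E)/4 (w(A, E) = ((2 + E)*(3*A))/4 = (3*A*(2 + E))/4 = 3*A*(2 + E)/4)
w((-46 + 35)/(15 - 35), -25)/2715 = (3*((-46 + 35)/(15 - 35))*(2 - 25)/4)/2715 = ((¾)*(-11/(-20))*(-23))*(1/2715) = ((¾)*(-11*(-1/20))*(-23))*(1/2715) = ((¾)*(11/20)*(-23))*(1/2715) = -759/80*1/2715 = -253/72400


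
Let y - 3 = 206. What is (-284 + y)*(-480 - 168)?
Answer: 48600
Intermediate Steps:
y = 209 (y = 3 + 206 = 209)
(-284 + y)*(-480 - 168) = (-284 + 209)*(-480 - 168) = -75*(-648) = 48600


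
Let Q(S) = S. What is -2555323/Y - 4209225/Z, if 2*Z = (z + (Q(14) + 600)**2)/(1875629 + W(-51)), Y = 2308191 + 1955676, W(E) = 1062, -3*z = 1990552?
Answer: 101046159551197254889/1832533286994 ≈ 5.5140e+7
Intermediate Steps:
z = -1990552/3 (z = -1/3*1990552 = -1990552/3 ≈ -6.6352e+5)
Y = 4263867
Z = -429782/5630073 (Z = ((-1990552/3 + (14 + 600)**2)/(1875629 + 1062))/2 = ((-1990552/3 + 614**2)/1876691)/2 = ((-1990552/3 + 376996)*(1/1876691))/2 = (-859564/3*1/1876691)/2 = (1/2)*(-859564/5630073) = -429782/5630073 ≈ -0.076337)
-2555323/Y - 4209225/Z = -2555323/4263867 - 4209225/(-429782/5630073) = -2555323*1/4263867 - 4209225*(-5630073/429782) = -2555323/4263867 + 23698244023425/429782 = 101046159551197254889/1832533286994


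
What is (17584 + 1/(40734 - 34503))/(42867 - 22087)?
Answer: 21913181/25896036 ≈ 0.84620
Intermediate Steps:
(17584 + 1/(40734 - 34503))/(42867 - 22087) = (17584 + 1/6231)/20780 = (17584 + 1/6231)*(1/20780) = (109565905/6231)*(1/20780) = 21913181/25896036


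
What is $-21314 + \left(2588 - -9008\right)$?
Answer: $-9718$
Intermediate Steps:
$-21314 + \left(2588 - -9008\right) = -21314 + \left(2588 + 9008\right) = -21314 + 11596 = -9718$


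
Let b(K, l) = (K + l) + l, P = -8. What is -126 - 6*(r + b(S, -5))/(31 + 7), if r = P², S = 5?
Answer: -2571/19 ≈ -135.32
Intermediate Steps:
b(K, l) = K + 2*l
r = 64 (r = (-8)² = 64)
-126 - 6*(r + b(S, -5))/(31 + 7) = -126 - 6*(64 + (5 + 2*(-5)))/(31 + 7) = -126 - 6*(64 + (5 - 10))/38 = -126 - 6*(64 - 5)/38 = -126 - 354/38 = -126 - 6*59/38 = -126 - 177/19 = -2571/19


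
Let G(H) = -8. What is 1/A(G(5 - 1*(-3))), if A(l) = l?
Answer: -⅛ ≈ -0.12500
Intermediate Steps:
1/A(G(5 - 1*(-3))) = 1/(-8) = -⅛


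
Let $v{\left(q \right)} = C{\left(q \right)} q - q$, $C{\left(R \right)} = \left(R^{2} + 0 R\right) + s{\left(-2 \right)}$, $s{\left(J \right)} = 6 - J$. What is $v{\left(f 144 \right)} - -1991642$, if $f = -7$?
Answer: $-1022207926$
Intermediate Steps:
$C{\left(R \right)} = 8 + R^{2}$ ($C{\left(R \right)} = \left(R^{2} + 0 R\right) + \left(6 - -2\right) = \left(R^{2} + 0\right) + \left(6 + 2\right) = R^{2} + 8 = 8 + R^{2}$)
$v{\left(q \right)} = - q + q \left(8 + q^{2}\right)$ ($v{\left(q \right)} = \left(8 + q^{2}\right) q - q = q \left(8 + q^{2}\right) - q = - q + q \left(8 + q^{2}\right)$)
$v{\left(f 144 \right)} - -1991642 = \left(-7\right) 144 \left(7 + \left(\left(-7\right) 144\right)^{2}\right) - -1991642 = - 1008 \left(7 + \left(-1008\right)^{2}\right) + 1991642 = - 1008 \left(7 + 1016064\right) + 1991642 = \left(-1008\right) 1016071 + 1991642 = -1024199568 + 1991642 = -1022207926$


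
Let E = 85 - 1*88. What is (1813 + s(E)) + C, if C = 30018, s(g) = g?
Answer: 31828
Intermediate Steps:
E = -3 (E = 85 - 88 = -3)
(1813 + s(E)) + C = (1813 - 3) + 30018 = 1810 + 30018 = 31828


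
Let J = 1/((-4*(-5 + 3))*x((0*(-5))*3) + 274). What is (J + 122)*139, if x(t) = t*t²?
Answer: 4646631/274 ≈ 16959.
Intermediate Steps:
x(t) = t³
J = 1/274 (J = 1/((-4*(-5 + 3))*((0*(-5))*3)³ + 274) = 1/((-4*(-2))*(0*3)³ + 274) = 1/(8*0³ + 274) = 1/(8*0 + 274) = 1/(0 + 274) = 1/274 ≈ 0.0036496)
(J + 122)*139 = (1/274 + 122)*139 = (33429/274)*139 = 4646631/274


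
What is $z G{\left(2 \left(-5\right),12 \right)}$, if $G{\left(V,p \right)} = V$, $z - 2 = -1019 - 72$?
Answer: $10890$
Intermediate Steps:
$z = -1089$ ($z = 2 - 1091 = -1089$)
$z G{\left(2 \left(-5\right),12 \right)} = - 1089 \cdot 2 \left(-5\right) = \left(-1089\right) \left(-10\right) = 10890$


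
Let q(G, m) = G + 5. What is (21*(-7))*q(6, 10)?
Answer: -1617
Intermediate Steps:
q(G, m) = 5 + G
(21*(-7))*q(6, 10) = (21*(-7))*(5 + 6) = -147*11 = -1617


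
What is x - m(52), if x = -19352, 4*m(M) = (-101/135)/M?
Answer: -543404059/28080 ≈ -19352.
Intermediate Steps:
m(M) = -101/(540*M) (m(M) = ((-101/135)/M)/4 = ((-101*1/135)/M)/4 = (-101/(135*M))/4 = -101/(540*M))
x - m(52) = -19352 - (-101)/(540*52) = -19352 - 1*(-101/28080) = -19352 + 101/28080 = -543404059/28080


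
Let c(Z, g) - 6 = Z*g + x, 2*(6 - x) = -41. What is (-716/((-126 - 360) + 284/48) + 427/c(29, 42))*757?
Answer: 327724982/236201 ≈ 1387.5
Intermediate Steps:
x = 53/2 (x = 6 - ½*(-41) = 6 + 41/2 = 53/2 ≈ 26.500)
c(Z, g) = 65/2 + Z*g (c(Z, g) = 6 + (Z*g + 53/2) = 6 + (53/2 + Z*g) = 65/2 + Z*g)
(-716/((-126 - 360) + 284/48) + 427/c(29, 42))*757 = (-716/((-126 - 360) + 284/48) + 427/(65/2 + 29*42))*757 = (-716/(-486 + 284*(1/48)) + 427/(65/2 + 1218))*757 = (-716/(-486 + 71/12) + 427/(2501/2))*757 = (-716/(-5761/12) + 427*(2/2501))*757 = (-716*(-12/5761) + 14/41)*757 = (8592/5761 + 14/41)*757 = (432926/236201)*757 = 327724982/236201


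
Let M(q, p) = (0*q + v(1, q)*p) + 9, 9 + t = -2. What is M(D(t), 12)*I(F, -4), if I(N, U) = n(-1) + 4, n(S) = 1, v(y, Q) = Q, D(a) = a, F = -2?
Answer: -615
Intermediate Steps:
t = -11 (t = -9 - 2 = -11)
M(q, p) = 9 + p*q (M(q, p) = (0*q + q*p) + 9 = (0 + p*q) + 9 = p*q + 9 = 9 + p*q)
I(N, U) = 5 (I(N, U) = 1 + 4 = 5)
M(D(t), 12)*I(F, -4) = (9 + 12*(-11))*5 = (9 - 132)*5 = -123*5 = -615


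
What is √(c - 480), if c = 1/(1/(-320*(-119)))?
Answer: 20*√94 ≈ 193.91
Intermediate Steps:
c = 38080 (c = 1/(-1/320*(-1/119)) = 1/(1/38080) = 38080)
√(c - 480) = √(38080 - 480) = √37600 = 20*√94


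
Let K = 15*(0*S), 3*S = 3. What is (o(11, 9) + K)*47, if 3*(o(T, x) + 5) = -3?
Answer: -282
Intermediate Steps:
o(T, x) = -6 (o(T, x) = -5 + (1/3)*(-3) = -5 - 1 = -6)
S = 1 (S = (1/3)*3 = 1)
K = 0 (K = 15*(0*1) = 15*0 = 0)
(o(11, 9) + K)*47 = (-6 + 0)*47 = -6*47 = -282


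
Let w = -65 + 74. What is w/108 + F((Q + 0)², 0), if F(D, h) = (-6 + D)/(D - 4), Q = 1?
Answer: 7/4 ≈ 1.7500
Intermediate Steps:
w = 9
F(D, h) = (-6 + D)/(-4 + D)
w/108 + F((Q + 0)², 0) = 9/108 + (-6 + (1 + 0)²)/(-4 + (1 + 0)²) = 9*(1/108) + (-6 + 1²)/(-4 + 1²) = 1/12 + (-6 + 1)/(-4 + 1) = 1/12 - 5/(-3) = 1/12 - ⅓*(-5) = 1/12 + 5/3 = 7/4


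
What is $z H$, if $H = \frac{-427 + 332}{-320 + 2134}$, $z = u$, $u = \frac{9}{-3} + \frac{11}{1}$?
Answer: $- \frac{380}{907} \approx -0.41896$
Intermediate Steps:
$u = 8$ ($u = 9 \left(- \frac{1}{3}\right) + 11 \cdot 1 = -3 + 11 = 8$)
$z = 8$
$H = - \frac{95}{1814} \approx -0.05237$
$z H = 8 \left(- \frac{95}{1814}\right) = - \frac{380}{907}$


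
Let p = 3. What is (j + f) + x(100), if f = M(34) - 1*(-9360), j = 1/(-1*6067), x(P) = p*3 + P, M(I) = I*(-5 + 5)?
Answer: 57448422/6067 ≈ 9469.0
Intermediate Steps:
M(I) = 0 (M(I) = I*0 = 0)
x(P) = 9 + P (x(P) = 3*3 + P = 9 + P)
j = -1/6067 (j = 1/(-6067) = -1/6067 ≈ -0.00016483)
f = 9360 (f = 0 - 1*(-9360) = 0 + 9360 = 9360)
(j + f) + x(100) = (-1/6067 + 9360) + (9 + 100) = 56787119/6067 + 109 = 57448422/6067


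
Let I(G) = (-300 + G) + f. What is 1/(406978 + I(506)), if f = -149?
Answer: 1/407035 ≈ 2.4568e-6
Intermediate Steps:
I(G) = -449 + G (I(G) = (-300 + G) - 149 = -449 + G)
1/(406978 + I(506)) = 1/(406978 + (-449 + 506)) = 1/(406978 + 57) = 1/407035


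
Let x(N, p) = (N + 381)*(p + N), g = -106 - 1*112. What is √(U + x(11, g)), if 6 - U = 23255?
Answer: I*√104393 ≈ 323.1*I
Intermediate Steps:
U = -23249 (U = 6 - 1*23255 = 6 - 23255 = -23249)
g = -218 (g = -106 - 112 = -218)
x(N, p) = (381 + N)*(N + p)
√(U + x(11, g)) = √(-23249 + (11² + 381*11 + 381*(-218) + 11*(-218))) = √(-23249 + (121 + 4191 - 83058 - 2398)) = √(-23249 - 81144) = √(-104393) = I*√104393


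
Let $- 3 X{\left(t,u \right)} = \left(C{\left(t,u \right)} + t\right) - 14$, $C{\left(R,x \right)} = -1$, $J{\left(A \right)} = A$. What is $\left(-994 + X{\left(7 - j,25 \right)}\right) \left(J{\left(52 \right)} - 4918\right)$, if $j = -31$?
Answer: $4874110$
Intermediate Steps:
$X{\left(t,u \right)} = 5 - \frac{t}{3}$ ($X{\left(t,u \right)} = - \frac{\left(-1 + t\right) - 14}{3} = - \frac{-15 + t}{3} = 5 - \frac{t}{3}$)
$\left(-994 + X{\left(7 - j,25 \right)}\right) \left(J{\left(52 \right)} - 4918\right) = \left(-994 + \left(5 - \frac{7 - -31}{3}\right)\right) \left(52 - 4918\right) = \left(-994 + \left(5 - \frac{7 + 31}{3}\right)\right) \left(-4866\right) = \left(-994 + \left(5 - \frac{38}{3}\right)\right) \left(-4866\right) = \left(-994 - \frac{23}{3}\right) \left(-4866\right) = \left(- \frac{3005}{3}\right) \left(-4866\right) = 4874110$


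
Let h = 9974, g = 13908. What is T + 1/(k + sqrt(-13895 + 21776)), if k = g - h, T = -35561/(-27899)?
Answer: 550184194141/431554984025 - sqrt(7881)/15468475 ≈ 1.2749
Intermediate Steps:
T = 35561/27899 (T = -35561*(-1/27899) = 35561/27899 ≈ 1.2746)
k = 3934 (k = 13908 - 1*9974 = 13908 - 9974 = 3934)
T + 1/(k + sqrt(-13895 + 21776)) = 35561/27899 + 1/(3934 + sqrt(-13895 + 21776)) = 35561/27899 + 1/(3934 + sqrt(7881))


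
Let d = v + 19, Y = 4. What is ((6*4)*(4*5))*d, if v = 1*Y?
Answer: 11040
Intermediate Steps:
v = 4 (v = 1*4 = 4)
d = 23 (d = 4 + 19 = 23)
((6*4)*(4*5))*d = ((6*4)*(4*5))*23 = (24*20)*23 = 480*23 = 11040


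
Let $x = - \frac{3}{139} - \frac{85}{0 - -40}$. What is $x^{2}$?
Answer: $\frac{5697769}{1236544} \approx 4.6078$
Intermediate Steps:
$x = - \frac{2387}{1112}$ ($x = \left(-3\right) \frac{1}{139} - \frac{85}{0 + 40} = - \frac{3}{139} - \frac{85}{40} = - \frac{3}{139} - \frac{17}{8} = - \frac{2387}{1112} \approx -2.1466$)
$x^{2} = \left(- \frac{2387}{1112}\right)^{2} = \frac{5697769}{1236544}$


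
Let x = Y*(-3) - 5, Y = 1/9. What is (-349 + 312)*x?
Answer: 592/3 ≈ 197.33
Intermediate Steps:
Y = ⅑ ≈ 0.11111
x = -16/3 (x = (⅑)*(-3) - 5 = -⅓ - 5 = -16/3 ≈ -5.3333)
(-349 + 312)*x = (-349 + 312)*(-16/3) = -37*(-16/3) = 592/3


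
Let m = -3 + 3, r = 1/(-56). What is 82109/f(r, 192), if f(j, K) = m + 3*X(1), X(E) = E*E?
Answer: 82109/3 ≈ 27370.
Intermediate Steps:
X(E) = E**2
r = -1/56 (r = 1*(-1/56) = -1/56 ≈ -0.017857)
m = 0
f(j, K) = 3 (f(j, K) = 0 + 3*1**2 = 0 + 3*1 = 0 + 3 = 3)
82109/f(r, 192) = 82109/3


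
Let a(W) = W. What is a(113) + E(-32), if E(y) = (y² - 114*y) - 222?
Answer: 4563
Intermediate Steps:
E(y) = -222 + y² - 114*y
a(113) + E(-32) = 113 + (-222 + (-32)² - 114*(-32)) = 113 + (-222 + 1024 + 3648) = 113 + 4450 = 4563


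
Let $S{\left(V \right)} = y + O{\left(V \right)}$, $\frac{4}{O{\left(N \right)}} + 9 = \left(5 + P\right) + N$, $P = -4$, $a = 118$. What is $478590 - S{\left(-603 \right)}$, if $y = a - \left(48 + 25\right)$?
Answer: $\frac{292390999}{611} \approx 4.7855 \cdot 10^{5}$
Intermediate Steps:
$O{\left(N \right)} = \frac{4}{-8 + N}$ ($O{\left(N \right)} = \frac{4}{-9 + \left(\left(5 - 4\right) + N\right)} = \frac{4}{-9 + \left(1 + N\right)} = \frac{4}{-8 + N}$)
$y = 45$ ($y = 118 - \left(48 + 25\right) = 118 - 73 = 45$)
$S{\left(V \right)} = 45 + \frac{4}{-8 + V}$
$478590 - S{\left(-603 \right)} = 478590 - \frac{-356 + 45 \left(-603\right)}{-8 - 603} = 478590 - \frac{-356 - 27135}{-611} = 478590 - \left(- \frac{1}{611}\right) \left(-27491\right) = 478590 - \frac{27491}{611} = \frac{292390999}{611}$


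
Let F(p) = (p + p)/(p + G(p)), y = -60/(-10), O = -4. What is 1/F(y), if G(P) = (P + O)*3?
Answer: 1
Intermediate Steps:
G(P) = -12 + 3*P (G(P) = (P - 4)*3 = (-4 + P)*3 = -12 + 3*P)
y = 6 (y = -60*(-⅒) = 6)
F(p) = 2*p/(-12 + 4*p) (F(p) = (p + p)/(p + (-12 + 3*p)) = (2*p)/(-12 + 4*p) = 2*p/(-12 + 4*p))
1/F(y) = 1/((½)*6/(-3 + 6)) = 1/((½)*6/3) = 1/((½)*6*(⅓)) = 1/1 = 1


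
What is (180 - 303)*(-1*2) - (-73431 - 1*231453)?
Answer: 305130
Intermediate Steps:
(180 - 303)*(-1*2) - (-73431 - 1*231453) = -123*(-2) - (-73431 - 231453) = 246 - 1*(-304884) = 246 + 304884 = 305130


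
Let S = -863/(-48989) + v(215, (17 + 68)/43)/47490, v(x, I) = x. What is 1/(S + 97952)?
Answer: 465297522/45576833178245 ≈ 1.0209e-5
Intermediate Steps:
S = 10303301/465297522 (S = -863/(-48989) + 215/47490 = -863*(-1/48989) + 215*(1/47490) = 863/48989 + 43/9498 = 10303301/465297522 ≈ 0.022143)
1/(S + 97952) = 1/(10303301/465297522 + 97952) = 1/(45576833178245/465297522) = 465297522/45576833178245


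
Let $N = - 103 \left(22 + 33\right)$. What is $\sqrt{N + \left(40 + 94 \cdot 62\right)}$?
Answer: $\sqrt{203} \approx 14.248$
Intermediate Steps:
$N = -5665$ ($N = \left(-103\right) 55 = -5665$)
$\sqrt{N + \left(40 + 94 \cdot 62\right)} = \sqrt{-5665 + \left(40 + 94 \cdot 62\right)} = \sqrt{-5665 + \left(40 + 5828\right)} = \sqrt{-5665 + 5868} = \sqrt{203}$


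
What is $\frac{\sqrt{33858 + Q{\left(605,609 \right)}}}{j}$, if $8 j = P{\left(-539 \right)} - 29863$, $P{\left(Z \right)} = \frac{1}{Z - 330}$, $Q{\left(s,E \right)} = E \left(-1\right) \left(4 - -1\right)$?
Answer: $- \frac{1738 \sqrt{30813}}{6487737} \approx -0.047024$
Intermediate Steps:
$Q{\left(s,E \right)} = - 5 E$ ($Q{\left(s,E \right)} = - E \left(4 + 1\right) = - E 5 = - 5 E$)
$P{\left(Z \right)} = \frac{1}{-330 + Z}$
$j = - \frac{6487737}{1738}$ ($j = \frac{\frac{1}{-330 - 539} - 29863}{8} = \frac{\frac{1}{-869} - 29863}{8} = \frac{- \frac{1}{869} - 29863}{8} = \frac{1}{8} \left(- \frac{25950948}{869}\right) = - \frac{6487737}{1738} \approx -3732.9$)
$\frac{\sqrt{33858 + Q{\left(605,609 \right)}}}{j} = \frac{\sqrt{33858 - 3045}}{- \frac{6487737}{1738}} = \sqrt{33858 - 3045} \left(- \frac{1738}{6487737}\right) = \sqrt{30813} \left(- \frac{1738}{6487737}\right) = - \frac{1738 \sqrt{30813}}{6487737}$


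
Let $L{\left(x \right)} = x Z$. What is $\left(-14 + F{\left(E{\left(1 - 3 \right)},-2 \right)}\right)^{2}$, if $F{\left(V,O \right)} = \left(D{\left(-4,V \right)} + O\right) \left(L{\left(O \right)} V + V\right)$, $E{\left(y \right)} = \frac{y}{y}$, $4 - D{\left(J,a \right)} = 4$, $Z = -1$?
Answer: $400$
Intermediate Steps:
$D{\left(J,a \right)} = 0$ ($D{\left(J,a \right)} = 4 - 4 = 0$)
$L{\left(x \right)} = - x$ ($L{\left(x \right)} = x \left(-1\right) = - x$)
$E{\left(y \right)} = 1$
$F{\left(V,O \right)} = O \left(V - O V\right)$ ($F{\left(V,O \right)} = \left(0 + O\right) \left(- O V + V\right) = O \left(- O V + V\right) = O \left(V - O V\right)$)
$\left(-14 + F{\left(E{\left(1 - 3 \right)},-2 \right)}\right)^{2} = \left(-14 - 2 \left(1 - -2\right)\right)^{2} = \left(-14 - 2 \left(1 + 2\right)\right)^{2} = \left(-14 - 2 \cdot 3\right)^{2} = \left(-14 - 6\right)^{2} = \left(-20\right)^{2} = 400$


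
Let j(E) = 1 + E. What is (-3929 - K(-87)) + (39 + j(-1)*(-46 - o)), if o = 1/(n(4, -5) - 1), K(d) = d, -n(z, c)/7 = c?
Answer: -3803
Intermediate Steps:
n(z, c) = -7*c
o = 1/34 (o = 1/(-7*(-5) - 1) = 1/(35 - 1) = 1/34 ≈ 0.029412)
(-3929 - K(-87)) + (39 + j(-1)*(-46 - o)) = (-3929 - 1*(-87)) + (39 + (1 - 1)*(-46 - 1*1/34)) = (-3929 + 87) + (39 + 0*(-46 - 1/34)) = -3842 + (39 + 0*(-1565/34)) = -3842 + (39 + 0) = -3842 + 39 = -3803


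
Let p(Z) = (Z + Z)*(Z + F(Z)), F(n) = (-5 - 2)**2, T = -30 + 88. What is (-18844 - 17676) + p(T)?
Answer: -24108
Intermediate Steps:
T = 58
F(n) = 49 (F(n) = (-7)**2 = 49)
p(Z) = 2*Z*(49 + Z) (p(Z) = (Z + Z)*(Z + 49) = (2*Z)*(49 + Z) = 2*Z*(49 + Z))
(-18844 - 17676) + p(T) = (-18844 - 17676) + 2*58*(49 + 58) = -36520 + 2*58*107 = -36520 + 12412 = -24108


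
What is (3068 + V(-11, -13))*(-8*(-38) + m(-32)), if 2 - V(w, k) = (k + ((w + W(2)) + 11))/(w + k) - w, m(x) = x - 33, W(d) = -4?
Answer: 17542361/24 ≈ 7.3093e+5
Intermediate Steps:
m(x) = -33 + x
V(w, k) = 2 + w - (7 + k + w)/(k + w) (V(w, k) = 2 - ((k + ((w - 4) + 11))/(w + k) - w) = 2 - ((k + ((-4 + w) + 11))/(k + w) - w) = 2 - ((k + (7 + w))/(k + w) - w) = 2 - ((7 + k + w)/(k + w) - w) = 2 - (-w + (7 + k + w)/(k + w)) = 2 + (w - (7 + k + w)/(k + w)) = 2 + w - (7 + k + w)/(k + w))
(3068 + V(-11, -13))*(-8*(-38) + m(-32)) = (3068 + (-7 - 13 - 11 + (-11)² - 13*(-11))/(-13 - 11))*(-8*(-38) + (-33 - 32)) = (3068 + (-7 - 13 - 11 + 121 + 143)/(-24))*(304 - 65) = (3068 - 1/24*233)*239 = (3068 - 233/24)*239 = (73399/24)*239 = 17542361/24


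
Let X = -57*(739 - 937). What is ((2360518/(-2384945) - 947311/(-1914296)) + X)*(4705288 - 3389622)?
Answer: 33894100854125260507671/2282745336860 ≈ 1.4848e+10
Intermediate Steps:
X = 11286 (X = -57*(-198) = 11286)
((2360518/(-2384945) - 947311/(-1914296)) + X)*(4705288 - 3389622) = ((2360518/(-2384945) - 947311/(-1914296)) + 11286)*(4705288 - 3389622) = ((2360518*(-1/2384945) - 947311*(-1/1914296)) + 11286)*1315666 = ((-2360518/2384945 + 947311/1914296) + 11286)*1315666 = (-2259445532433/4565490673720 + 11286)*1315666 = (51523868298071487/4565490673720)*1315666 = 33894100854125260507671/2282745336860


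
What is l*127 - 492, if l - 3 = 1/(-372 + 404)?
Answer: -3425/32 ≈ -107.03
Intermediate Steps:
l = 97/32 (l = 3 + 1/(-372 + 404) = 3 + 1/32 = 97/32 ≈ 3.0313)
l*127 - 492 = (97/32)*127 - 492 = 12319/32 - 492 = -3425/32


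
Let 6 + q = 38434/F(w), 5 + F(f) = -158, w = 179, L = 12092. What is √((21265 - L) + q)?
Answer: √237293281/163 ≈ 94.505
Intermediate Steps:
F(f) = -163 (F(f) = -5 - 158 = -163)
q = -39412/163 (q = -6 + 38434/(-163) = -6 + 38434*(-1/163) = -6 - 38434/163 = -39412/163 ≈ -241.79)
√((21265 - L) + q) = √((21265 - 1*12092) - 39412/163) = √((21265 - 12092) - 39412/163) = √(9173 - 39412/163) = √(1455787/163) = √237293281/163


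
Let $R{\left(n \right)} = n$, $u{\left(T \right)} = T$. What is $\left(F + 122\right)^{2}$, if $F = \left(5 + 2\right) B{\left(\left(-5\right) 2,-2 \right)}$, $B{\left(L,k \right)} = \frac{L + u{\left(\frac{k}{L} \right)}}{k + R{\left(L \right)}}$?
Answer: $\frac{58721569}{3600} \approx 16312.0$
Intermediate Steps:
$B{\left(L,k \right)} = \frac{L + \frac{k}{L}}{L + k}$ ($B{\left(L,k \right)} = \frac{L + \frac{k}{L}}{k + L} = \frac{L + \frac{k}{L}}{L + k}$)
$F = \frac{343}{60}$ ($F = \left(5 + 2\right) \frac{-2 + \left(\left(-5\right) 2\right)^{2}}{\left(-5\right) 2 \left(\left(-5\right) 2 - 2\right)} = 7 \frac{-2 + \left(-10\right)^{2}}{\left(-10\right) \left(-10 - 2\right)} = 7 \left(- \frac{-2 + 100}{10 \left(-12\right)}\right) = 7 \left(\left(- \frac{1}{10}\right) \left(- \frac{1}{12}\right) 98\right) = 7 \cdot \frac{49}{60} = \frac{343}{60} \approx 5.7167$)
$\left(F + 122\right)^{2} = \left(\frac{343}{60} + 122\right)^{2} = \left(\frac{7663}{60}\right)^{2} = \frac{58721569}{3600}$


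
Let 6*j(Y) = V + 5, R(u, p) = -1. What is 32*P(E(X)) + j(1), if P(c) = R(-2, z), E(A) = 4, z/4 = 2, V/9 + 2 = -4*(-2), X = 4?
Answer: -133/6 ≈ -22.167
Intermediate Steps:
V = 54 (V = -18 + 9*(-4*(-2)) = -18 + 9*8 = -18 + 72 = 54)
z = 8 (z = 4*2 = 8)
P(c) = -1
j(Y) = 59/6 (j(Y) = (54 + 5)/6 = (⅙)*59 = 59/6)
32*P(E(X)) + j(1) = 32*(-1) + 59/6 = -32 + 59/6 = -133/6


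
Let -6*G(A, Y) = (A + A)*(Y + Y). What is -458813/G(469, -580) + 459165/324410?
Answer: -19672644939/17649201640 ≈ -1.1146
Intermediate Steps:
G(A, Y) = -2*A*Y/3 (G(A, Y) = -(A + A)*(Y + Y)/6 = -2*A*2*Y/6 = -2*A*Y/3)
-458813/G(469, -580) + 459165/324410 = -458813/((-2/3*469*(-580))) + 459165/324410 = -458813/544040/3 + 459165*(1/324410) = -458813*3/544040 + 91833/64882 = -1376439/544040 + 91833/64882 = -19672644939/17649201640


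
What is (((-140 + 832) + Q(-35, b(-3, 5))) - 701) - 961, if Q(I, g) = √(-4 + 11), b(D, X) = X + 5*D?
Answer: -970 + √7 ≈ -967.35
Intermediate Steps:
Q(I, g) = √7
(((-140 + 832) + Q(-35, b(-3, 5))) - 701) - 961 = (((-140 + 832) + √7) - 701) - 961 = ((692 + √7) - 701) - 961 = (-9 + √7) - 961 = -970 + √7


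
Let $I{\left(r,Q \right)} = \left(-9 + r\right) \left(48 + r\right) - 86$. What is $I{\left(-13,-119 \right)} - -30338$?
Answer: $29482$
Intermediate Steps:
$I{\left(r,Q \right)} = -86 + \left(-9 + r\right) \left(48 + r\right)$ ($I{\left(r,Q \right)} = \left(-9 + r\right) \left(48 + r\right) - 86 = -86 + \left(-9 + r\right) \left(48 + r\right)$)
$I{\left(-13,-119 \right)} - -30338 = \left(-518 + \left(-13\right)^{2} + 39 \left(-13\right)\right) - -30338 = \left(-518 + 169 - 507\right) + 30338 = -856 + 30338 = 29482$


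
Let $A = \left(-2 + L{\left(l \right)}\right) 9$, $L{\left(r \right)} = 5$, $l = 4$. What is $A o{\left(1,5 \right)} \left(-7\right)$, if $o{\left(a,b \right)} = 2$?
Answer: $-378$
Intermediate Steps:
$A = 27$ ($A = \left(-2 + 5\right) 9 = 3 \cdot 9 = 27$)
$A o{\left(1,5 \right)} \left(-7\right) = 27 \cdot 2 \left(-7\right) = 27 \left(-14\right) = -378$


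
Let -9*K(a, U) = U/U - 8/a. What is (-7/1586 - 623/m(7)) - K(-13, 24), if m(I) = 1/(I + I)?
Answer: -41498443/4758 ≈ -8721.8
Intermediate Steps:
K(a, U) = -1/9 + 8/(9*a) (K(a, U) = -(U/U - 8/a)/9 = -(1 - 8/a)/9 = -1/9 + 8/(9*a))
m(I) = 1/(2*I)
(-7/1586 - 623/m(7)) - K(-13, 24) = (-7/1586 - 623/((1/2)/7)) - (8 - 1*(-13))/(9*(-13)) = (-7*1/1586 - 623/((1/2)*(1/7))) - (-1)*(8 + 13)/(9*13) = (-7/1586 - 623/1/14) - (-1)*21/(9*13) = (-7/1586 - 623*14) - 1*(-7/39) = (-7/1586 - 8722) + 7/39 = -13833099/1586 + 7/39 = -41498443/4758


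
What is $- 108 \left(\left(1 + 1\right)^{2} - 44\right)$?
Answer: $4320$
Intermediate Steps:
$- 108 \left(\left(1 + 1\right)^{2} - 44\right) = - 108 \left(2^{2} - 44\right) = - 108 \left(4 - 44\right) = \left(-108\right) \left(-40\right) = 4320$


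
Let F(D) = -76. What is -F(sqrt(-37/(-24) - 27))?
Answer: 76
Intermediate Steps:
-F(sqrt(-37/(-24) - 27)) = -1*(-76) = 76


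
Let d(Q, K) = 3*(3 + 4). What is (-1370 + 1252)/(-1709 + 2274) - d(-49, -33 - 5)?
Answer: -11983/565 ≈ -21.209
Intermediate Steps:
d(Q, K) = 21 (d(Q, K) = 3*7 = 21)
(-1370 + 1252)/(-1709 + 2274) - d(-49, -33 - 5) = (-1370 + 1252)/(-1709 + 2274) - 1*21 = -118/565 - 21 = -11983/565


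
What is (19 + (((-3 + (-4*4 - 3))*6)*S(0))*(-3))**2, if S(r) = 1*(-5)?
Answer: 3845521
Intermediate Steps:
S(r) = -5
(19 + (((-3 + (-4*4 - 3))*6)*S(0))*(-3))**2 = (19 + (((-3 + (-4*4 - 3))*6)*(-5))*(-3))**2 = (19 + (((-3 + (-16 - 3))*6)*(-5))*(-3))**2 = (19 + (((-3 - 19)*6)*(-5))*(-3))**2 = (19 + (-22*6*(-5))*(-3))**2 = (19 - 132*(-5)*(-3))**2 = (19 + 660*(-3))**2 = (19 - 1980)**2 = (-1961)**2 = 3845521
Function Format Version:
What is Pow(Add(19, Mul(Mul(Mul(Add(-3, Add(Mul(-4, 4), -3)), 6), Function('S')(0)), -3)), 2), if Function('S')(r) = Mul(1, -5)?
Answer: 3845521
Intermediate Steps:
Function('S')(r) = -5
Pow(Add(19, Mul(Mul(Mul(Add(-3, Add(Mul(-4, 4), -3)), 6), Function('S')(0)), -3)), 2) = Pow(Add(19, Mul(Mul(Mul(Add(-3, Add(Mul(-4, 4), -3)), 6), -5), -3)), 2) = Pow(Add(19, Mul(Mul(Mul(Add(-3, Add(-16, -3)), 6), -5), -3)), 2) = Pow(Add(19, Mul(Mul(Mul(Add(-3, -19), 6), -5), -3)), 2) = Pow(Add(19, Mul(Mul(Mul(-22, 6), -5), -3)), 2) = Pow(Add(19, Mul(Mul(-132, -5), -3)), 2) = Pow(Add(19, Mul(660, -3)), 2) = Pow(Add(19, -1980), 2) = Pow(-1961, 2) = 3845521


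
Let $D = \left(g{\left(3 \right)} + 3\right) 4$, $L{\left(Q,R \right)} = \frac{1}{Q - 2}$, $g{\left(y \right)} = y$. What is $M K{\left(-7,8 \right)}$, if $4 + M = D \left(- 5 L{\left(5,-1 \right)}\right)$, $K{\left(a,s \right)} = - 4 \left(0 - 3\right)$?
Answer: $-528$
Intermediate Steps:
$K{\left(a,s \right)} = 12$ ($K{\left(a,s \right)} = \left(-4\right) \left(-3\right) = 12$)
$L{\left(Q,R \right)} = \frac{1}{-2 + Q}$
$D = 24$ ($D = \left(3 + 3\right) 4 = 6 \cdot 4 = 24$)
$M = -44$ ($M = -4 + 24 \left(- \frac{5}{-2 + 5}\right) = -4 + 24 \left(- \frac{5}{3}\right) = -4 - 40 = -44$)
$M K{\left(-7,8 \right)} = \left(-44\right) 12 = -528$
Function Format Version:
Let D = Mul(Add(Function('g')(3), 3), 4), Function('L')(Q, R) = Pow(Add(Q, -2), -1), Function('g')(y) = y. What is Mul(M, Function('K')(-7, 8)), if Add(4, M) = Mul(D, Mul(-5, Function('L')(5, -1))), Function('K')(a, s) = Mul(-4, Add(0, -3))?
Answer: -528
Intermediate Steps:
Function('K')(a, s) = 12 (Function('K')(a, s) = Mul(-4, -3) = 12)
Function('L')(Q, R) = Pow(Add(-2, Q), -1)
D = 24 (D = Mul(Add(3, 3), 4) = Mul(6, 4) = 24)
M = -44 (M = Add(-4, Mul(24, Mul(-5, Pow(Add(-2, 5), -1)))) = Add(-4, Mul(24, Mul(-5, Pow(3, -1)))) = Add(-4, Mul(24, Mul(-5, Rational(1, 3)))) = Add(-4, Mul(24, Rational(-5, 3))) = Add(-4, -40) = -44)
Mul(M, Function('K')(-7, 8)) = Mul(-44, 12) = -528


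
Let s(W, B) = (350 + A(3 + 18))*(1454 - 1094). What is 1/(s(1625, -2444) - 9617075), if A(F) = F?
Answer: -1/9483515 ≈ -1.0545e-7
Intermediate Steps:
s(W, B) = 133560 (s(W, B) = (350 + (3 + 18))*(1454 - 1094) = (350 + 21)*360 = 371*360 = 133560)
1/(s(1625, -2444) - 9617075) = 1/(133560 - 9617075) = 1/(-9483515) = -1/9483515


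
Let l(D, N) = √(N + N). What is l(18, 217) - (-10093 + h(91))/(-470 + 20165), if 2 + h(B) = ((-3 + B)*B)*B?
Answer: -718633/19695 + √434 ≈ -15.655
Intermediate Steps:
h(B) = -2 + B²*(-3 + B) (h(B) = -2 + ((-3 + B)*B)*B = -2 + (B*(-3 + B))*B = -2 + B²*(-3 + B))
l(D, N) = √2*√N (l(D, N) = √(2*N) = √2*√N)
l(18, 217) - (-10093 + h(91))/(-470 + 20165) = √2*√217 - (-10093 + (-2 + 91³ - 3*91²))/(-470 + 20165) = √434 - (-10093 + (-2 + 753571 - 3*8281))/19695 = √434 - (-10093 + (-2 + 753571 - 24843))/19695 = √434 - (-10093 + 728726)/19695 = √434 - 718633/19695 = -718633/19695 + √434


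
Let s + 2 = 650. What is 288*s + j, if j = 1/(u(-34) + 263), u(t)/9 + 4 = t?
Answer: 14743295/79 ≈ 1.8662e+5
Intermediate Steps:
s = 648 (s = -2 + 650 = 648)
u(t) = -36 + 9*t
j = -1/79 (j = 1/((-36 + 9*(-34)) + 263) = 1/((-36 - 306) + 263) = 1/(-342 + 263) = 1/(-79) = -1/79 ≈ -0.012658)
288*s + j = 288*648 - 1/79 = 186624 - 1/79 = 14743295/79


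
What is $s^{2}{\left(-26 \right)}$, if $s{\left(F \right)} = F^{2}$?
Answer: $456976$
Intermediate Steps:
$s^{2}{\left(-26 \right)} = \left(\left(-26\right)^{2}\right)^{2} = 676^{2} = 456976$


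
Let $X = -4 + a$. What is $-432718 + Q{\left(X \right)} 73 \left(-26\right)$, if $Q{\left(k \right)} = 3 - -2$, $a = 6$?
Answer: $-442208$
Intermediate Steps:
$X = 2$ ($X = -4 + 6 = 2$)
$Q{\left(k \right)} = 5$ ($Q{\left(k \right)} = 3 + 2 = 5$)
$-432718 + Q{\left(X \right)} 73 \left(-26\right) = -432718 + 5 \cdot 73 \left(-26\right) = -432718 + 365 \left(-26\right) = -432718 - 9490 = -442208$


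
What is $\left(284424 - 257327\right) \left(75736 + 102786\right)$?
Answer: $4837410634$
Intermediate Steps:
$\left(284424 - 257327\right) \left(75736 + 102786\right) = 27097 \cdot 178522 = 4837410634$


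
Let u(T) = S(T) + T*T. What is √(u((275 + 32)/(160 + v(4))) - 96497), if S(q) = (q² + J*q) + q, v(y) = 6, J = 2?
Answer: I*√664682487/83 ≈ 310.62*I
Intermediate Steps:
S(q) = q² + 3*q (S(q) = (q² + 2*q) + q = q² + 3*q)
u(T) = T² + T*(3 + T) (u(T) = T*(3 + T) + T*T = T*(3 + T) + T² = T² + T*(3 + T))
√(u((275 + 32)/(160 + v(4))) - 96497) = √(((275 + 32)/(160 + 6))*(3 + 2*((275 + 32)/(160 + 6))) - 96497) = √((307/166)*(3 + 2*(307/166)) - 96497) = √((307*(1/166))*(3 + 2*(307*(1/166))) - 96497) = √(307*(3 + 2*(307/166))/166 - 96497) = √(307*(3 + 307/83)/166 - 96497) = √((307/166)*(556/83) - 96497) = √(85346/6889 - 96497) = √(-664682487/6889) = I*√664682487/83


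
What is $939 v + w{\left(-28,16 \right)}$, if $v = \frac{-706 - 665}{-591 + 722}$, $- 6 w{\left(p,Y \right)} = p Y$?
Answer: $- \frac{3832763}{393} \approx -9752.6$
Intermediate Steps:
$w{\left(p,Y \right)} = - \frac{Y p}{6}$ ($w{\left(p,Y \right)} = - \frac{p Y}{6} = - \frac{Y p}{6}$)
$v = - \frac{1371}{131} \approx -10.466$
$939 v + w{\left(-28,16 \right)} = 939 \left(- \frac{1371}{131}\right) - \frac{8}{3} \left(-28\right) = - \frac{1287369}{131} + \frac{224}{3} = - \frac{3832763}{393}$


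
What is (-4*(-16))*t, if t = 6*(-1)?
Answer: -384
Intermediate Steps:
t = -6
(-4*(-16))*t = -4*(-16)*(-6) = 64*(-6) = -384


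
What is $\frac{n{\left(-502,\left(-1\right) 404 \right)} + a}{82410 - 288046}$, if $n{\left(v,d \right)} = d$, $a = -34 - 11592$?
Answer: $\frac{6015}{102818} \approx 0.058501$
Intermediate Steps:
$a = -11626$ ($a = -34 - 11592 = -11626$)
$\frac{n{\left(-502,\left(-1\right) 404 \right)} + a}{82410 - 288046} = \frac{\left(-1\right) 404 - 11626}{82410 - 288046} = \frac{-404 - 11626}{-205636} = \left(-12030\right) \left(- \frac{1}{205636}\right) = \frac{6015}{102818}$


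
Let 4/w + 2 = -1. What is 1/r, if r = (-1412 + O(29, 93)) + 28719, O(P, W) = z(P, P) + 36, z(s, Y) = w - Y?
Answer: 3/81938 ≈ 3.6613e-5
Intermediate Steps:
w = -4/3 (w = 4/(-2 - 1) = 4/(-3) = 4*(-⅓) = -4/3 ≈ -1.3333)
z(s, Y) = -4/3 - Y
O(P, W) = 104/3 - P (O(P, W) = (-4/3 - P) + 36 = 104/3 - P)
r = 81938/3 (r = (-1412 + (104/3 - 1*29)) + 28719 = (-1412 + (104/3 - 29)) + 28719 = (-1412 + 17/3) + 28719 = -4219/3 + 28719 = 81938/3 ≈ 27313.)
1/r = 1/(81938/3) = 3/81938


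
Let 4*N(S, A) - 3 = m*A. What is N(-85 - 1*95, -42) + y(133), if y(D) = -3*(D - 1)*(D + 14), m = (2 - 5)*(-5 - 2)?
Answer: -233727/4 ≈ -58432.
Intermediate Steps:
m = 21 (m = -3*(-7) = 21)
N(S, A) = ¾ + 21*A/4 (N(S, A) = ¾ + (21*A)/4 = ¾ + 21*A/4)
y(D) = -3*(-1 + D)*(14 + D)
N(-85 - 1*95, -42) + y(133) = (¾ + (21/4)*(-42)) + (42 - 39*133 - 3*133²) = (¾ - 441/2) + (42 - 5187 - 3*17689) = -879/4 + (42 - 5187 - 53067) = -879/4 - 58212 = -233727/4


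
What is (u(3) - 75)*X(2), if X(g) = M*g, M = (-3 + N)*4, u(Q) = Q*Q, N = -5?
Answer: 4224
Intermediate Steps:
u(Q) = Q**2
M = -32 (M = (-3 - 5)*4 = -8*4 = -32)
X(g) = -32*g
(u(3) - 75)*X(2) = (3**2 - 75)*(-32*2) = (9 - 75)*(-64) = -66*(-64) = 4224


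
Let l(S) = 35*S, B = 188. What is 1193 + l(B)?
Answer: 7773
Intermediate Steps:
1193 + l(B) = 1193 + 35*188 = 1193 + 6580 = 7773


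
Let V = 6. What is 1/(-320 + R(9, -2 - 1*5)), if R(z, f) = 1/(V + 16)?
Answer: -22/7039 ≈ -0.0031254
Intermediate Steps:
R(z, f) = 1/22 (R(z, f) = 1/(6 + 16) = 1/22)
1/(-320 + R(9, -2 - 1*5)) = 1/(-320 + 1/22) = 1/(-7039/22) = -22/7039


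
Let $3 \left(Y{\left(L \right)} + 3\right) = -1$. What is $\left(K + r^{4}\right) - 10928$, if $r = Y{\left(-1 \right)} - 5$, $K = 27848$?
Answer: $\frac{1761145}{81} \approx 21743.0$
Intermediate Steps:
$Y{\left(L \right)} = - \frac{10}{3}$ ($Y{\left(L \right)} = -3 + \frac{1}{3} \left(-1\right) = -3 - \frac{1}{3} = - \frac{10}{3}$)
$r = - \frac{25}{3}$ ($r = - \frac{10}{3} - 5 = - \frac{25}{3} \approx -8.3333$)
$\left(K + r^{4}\right) - 10928 = \left(27848 + \left(- \frac{25}{3}\right)^{4}\right) - 10928 = \left(27848 + \frac{390625}{81}\right) - 10928 = \frac{2646313}{81} - 10928 = \frac{1761145}{81}$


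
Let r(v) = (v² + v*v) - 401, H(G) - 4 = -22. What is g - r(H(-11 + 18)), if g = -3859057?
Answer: -3859304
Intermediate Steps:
H(G) = -18 (H(G) = 4 - 22 = -18)
r(v) = -401 + 2*v² (r(v) = (v² + v²) - 401 = 2*v² - 401 = -401 + 2*v²)
g - r(H(-11 + 18)) = -3859057 - (-401 + 2*(-18)²) = -3859057 - (-401 + 2*324) = -3859057 - (-401 + 648) = -3859057 - 1*247 = -3859057 - 247 = -3859304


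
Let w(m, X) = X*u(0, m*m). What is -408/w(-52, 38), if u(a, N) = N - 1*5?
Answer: -204/51281 ≈ -0.0039781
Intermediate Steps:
u(a, N) = -5 + N (u(a, N) = N - 5 = -5 + N)
w(m, X) = X*(-5 + m²) (w(m, X) = X*(-5 + m*m) = X*(-5 + m²))
-408/w(-52, 38) = -408*1/(38*(-5 + (-52)²)) = -408*1/(38*(-5 + 2704)) = -408/(38*2699) = -408/102562 = -408*1/102562 = -204/51281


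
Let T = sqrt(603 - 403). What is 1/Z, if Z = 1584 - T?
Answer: 198/313607 + 5*sqrt(2)/1254428 ≈ 0.00063700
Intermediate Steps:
T = 10*sqrt(2) (T = sqrt(200) = 10*sqrt(2) ≈ 14.142)
Z = 1584 - 10*sqrt(2) ≈ 1569.9
1/Z = 1/(1584 - 10*sqrt(2))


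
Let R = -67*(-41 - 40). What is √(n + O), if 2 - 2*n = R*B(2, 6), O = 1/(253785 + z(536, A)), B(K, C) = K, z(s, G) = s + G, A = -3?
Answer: I*√350940902188506/254318 ≈ 73.661*I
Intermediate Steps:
z(s, G) = G + s
R = 5427 (R = -67*(-81) = 5427)
O = 1/254318 (O = 1/(253785 + (-3 + 536)) = 1/(253785 + 533) = 1/254318 ≈ 3.9321e-6)
n = -5426 (n = 1 - 5427*2/2 = 1 - ½*10854 = 1 - 5427 = -5426)
√(n + O) = √(-5426 + 1/254318) = √(-1379929467/254318) = I*√350940902188506/254318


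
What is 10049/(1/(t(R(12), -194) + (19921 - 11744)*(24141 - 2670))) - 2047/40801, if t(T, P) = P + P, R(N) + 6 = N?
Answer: 71984495218235724/40801 ≈ 1.7643e+12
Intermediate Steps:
R(N) = -6 + N
t(T, P) = 2*P
10049/(1/(t(R(12), -194) + (19921 - 11744)*(24141 - 2670))) - 2047/40801 = 10049/(1/(2*(-194) + (19921 - 11744)*(24141 - 2670))) - 2047/40801 = 10049/(1/(-388 + 8177*21471)) - 2047*1/40801 = 10049/(1/(-388 + 175568367)) - 2047/40801 = 10049/(1/175567979) - 2047/40801 = 10049*175567979 - 2047/40801 = 1764282620971 - 2047/40801 = 71984495218235724/40801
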